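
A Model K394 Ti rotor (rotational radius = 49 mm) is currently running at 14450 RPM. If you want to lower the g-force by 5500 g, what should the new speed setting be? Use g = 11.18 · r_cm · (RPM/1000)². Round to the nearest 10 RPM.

r = 49 mm = 4.9 cm
Current RCF = 11.18 × 4.9 × (14.45)² = 11.18 × 4.9 × 208.8025 ≈ 11,438.6 × g
Target RCF = 11,438.6 − 5,500 = 5,938.6 × g
(N/1000)² = 5,938.6 / 54.782 = 108.4042
N = 1000 × √108.4042 ≈ 10,411.7

≈ 10410 RPM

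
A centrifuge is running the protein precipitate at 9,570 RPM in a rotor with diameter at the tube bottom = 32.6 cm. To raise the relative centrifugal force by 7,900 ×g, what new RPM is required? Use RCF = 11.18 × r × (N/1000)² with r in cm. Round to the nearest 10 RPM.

r = 32.6 / 2 = 16.3 cm
Current RCF = 11.18 × 16.3 × (9.57)² = 11.18 × 16.3 × 91.5849 ≈ 16,689.9 × g
Target RCF = 16,689.9 + 7,900 = 24,589.9 × g
(N/1000)² = 24,589.9 / 182.234 = 134.9359
N = 1000 × √134.9359 ≈ 11,616.2

≈ 11620 RPM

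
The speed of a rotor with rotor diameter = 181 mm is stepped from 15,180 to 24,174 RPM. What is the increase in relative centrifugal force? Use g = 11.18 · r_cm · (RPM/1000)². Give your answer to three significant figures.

35800 x g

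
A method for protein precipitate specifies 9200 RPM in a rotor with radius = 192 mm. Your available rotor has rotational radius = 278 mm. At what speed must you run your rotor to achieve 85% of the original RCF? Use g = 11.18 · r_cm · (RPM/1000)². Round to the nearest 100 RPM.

7000 RPM

Original rotor: r = 192 mm = 19.2 cm
RCF_original = 11.18 × 19.2 × (9.2)² = 11.18 × 19.2 × 84.64 ≈ 18,168.5 × g
Target RCF = 0.85 × 18,168.5 ≈ 15,443.2 × g
Your rotor: r = 278 mm = 27.8 cm
15,443.2 = 11.18 × 27.8 × (N/1000)²
(N/1000)² = 15,443.2 / 310.804 = 49.68791
N = 1000 × √49.68791 ≈ 7,049.0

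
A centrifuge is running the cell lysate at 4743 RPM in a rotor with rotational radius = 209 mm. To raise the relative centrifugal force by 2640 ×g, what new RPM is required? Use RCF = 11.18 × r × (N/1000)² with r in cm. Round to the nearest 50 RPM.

≈ 5800 RPM

r = 209 mm = 20.9 cm
Current RCF = 11.18 × 20.9 × (4.743)² = 11.18 × 20.9 × 22.496049 ≈ 5,256.5 × g
Target RCF = 5,256.5 + 2,640 = 7,896.5 × g
(N/1000)² = 7,896.5 / 233.662 = 33.79454
N = 1000 × √33.79454 ≈ 5,813.3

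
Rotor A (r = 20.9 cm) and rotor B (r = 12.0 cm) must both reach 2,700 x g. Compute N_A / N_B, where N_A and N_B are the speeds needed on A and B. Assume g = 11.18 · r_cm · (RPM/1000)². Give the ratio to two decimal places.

0.76

At fixed RCF, N ∝ 1/√r, so N_A/N_B = √(r_B/r_A) = √(12.0/20.9) = √0.574163 = 0.7577.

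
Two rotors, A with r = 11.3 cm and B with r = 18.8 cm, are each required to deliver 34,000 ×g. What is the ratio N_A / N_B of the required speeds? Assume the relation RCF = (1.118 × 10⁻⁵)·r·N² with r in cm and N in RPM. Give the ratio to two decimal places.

1.29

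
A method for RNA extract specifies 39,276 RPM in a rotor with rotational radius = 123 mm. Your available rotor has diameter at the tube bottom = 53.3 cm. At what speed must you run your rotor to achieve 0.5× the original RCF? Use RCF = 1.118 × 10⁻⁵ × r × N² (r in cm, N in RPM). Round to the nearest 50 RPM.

18850 RPM

Original rotor: r = 123 mm = 12.3 cm
RCF_original = 1.118 × 10⁻⁵ × 12.3 × (39276)² = 1.118 × 10⁻⁵ × 12.3 × 1,542,604,176 ≈ 212,129.7 × g
Target RCF = 0.5 × 212,129.7 ≈ 106,064.9 × g
Your rotor: r = 53.3 / 2 = 26.65 cm
106,064.9 = 1.118 × 10⁻⁵ × 26.65 × N²
N² = 106,064.9 / (29.7947 × 10⁻⁵) = 355,985,796
N ≈ √355,985,796 ≈ 18,867.6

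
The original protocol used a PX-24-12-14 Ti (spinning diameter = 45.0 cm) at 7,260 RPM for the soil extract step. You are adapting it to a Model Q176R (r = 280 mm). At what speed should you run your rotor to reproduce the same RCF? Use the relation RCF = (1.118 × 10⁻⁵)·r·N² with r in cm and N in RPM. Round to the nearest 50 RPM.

Original rotor: r = 45.0 / 2 = 22.5 cm
RCF_original = 1.118 × 10⁻⁵ × 22.5 × (7260)² = 1.118 × 10⁻⁵ × 22.5 × 52,707,600 ≈ 13,258.6 × g
Your rotor: r = 280 mm = 28.0 cm
13,258.6 = 1.118 × 10⁻⁵ × 28 × N²
N² = 13,258.6 / (31.304 × 10⁻⁵) = 42,354,332
N ≈ √42,354,332 ≈ 6,508.0

6500 RPM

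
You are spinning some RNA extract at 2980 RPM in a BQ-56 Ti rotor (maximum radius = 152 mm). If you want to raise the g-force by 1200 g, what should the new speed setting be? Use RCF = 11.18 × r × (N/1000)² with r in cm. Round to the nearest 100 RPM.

≈ 4000 RPM

r = 152 mm = 15.2 cm
Current RCF = 11.18 × 15.2 × (2.98)² = 11.18 × 15.2 × 8.8804 ≈ 1,509.1 × g
Target RCF = 1,509.1 + 1,200 = 2,709.1 × g
(N/1000)² = 2,709.1 / 169.936 = 15.94188
N = 1000 × √15.94188 ≈ 3,992.7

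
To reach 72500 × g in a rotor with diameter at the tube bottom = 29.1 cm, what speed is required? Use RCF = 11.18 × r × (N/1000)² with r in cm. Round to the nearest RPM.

N ≈ 21111 RPM

r = 29.1 / 2 = 14.55 cm
RCF = 11.18 × r × (N/1000)²
72,500 = 11.18 × 14.55 × (N/1000)²
(N/1000)² = 72,500 / 162.669 = 445.6903
N = 1000 × √445.6903 ≈ 21,111.4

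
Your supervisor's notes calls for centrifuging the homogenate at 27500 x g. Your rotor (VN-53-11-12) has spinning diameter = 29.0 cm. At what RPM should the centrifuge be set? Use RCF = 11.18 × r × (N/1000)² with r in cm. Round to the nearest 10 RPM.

≈ 13020 RPM

r = 29.0 / 2 = 14.5 cm
27,500 = 11.18 × 14.5 × (N/1000)²
(N/1000)² = 27,500 / 162.11 = 169.6379
N = 1000 × √169.6379 ≈ 13,024.5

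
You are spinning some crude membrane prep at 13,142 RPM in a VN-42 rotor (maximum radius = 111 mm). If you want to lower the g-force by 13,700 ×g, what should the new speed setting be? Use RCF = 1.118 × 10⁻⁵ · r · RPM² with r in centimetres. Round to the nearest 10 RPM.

r = 111 mm = 11.1 cm
Current RCF = 1.118 × 10⁻⁵ × 11.1 × (13142)² = 1.118 × 10⁻⁵ × 11.1 × 172,712,164 ≈ 21,433.2 × g
Target RCF = 21,433.2 − 13,700 = 7,733.2 × g
N² = 7,733.2 / (12.4098 × 10⁻⁵) = 62,315,267
N ≈ √62,315,267 ≈ 7,894.0

N₂ ≈ 7890 RPM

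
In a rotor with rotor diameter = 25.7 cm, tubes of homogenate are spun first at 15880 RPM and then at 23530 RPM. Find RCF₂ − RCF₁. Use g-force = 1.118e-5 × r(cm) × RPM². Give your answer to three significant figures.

43300 x g

r = 25.7 / 2 = 12.85 cm
RCF₁ = 1.118 × 10⁻⁵ × 12.85 × (15880)² = 1.118 × 10⁻⁵ × 12.85 × 252,174,400 ≈ 36,228.1 × g
RCF₂ = 1.118 × 10⁻⁵ × 12.85 × (23530)² = 1.118 × 10⁻⁵ × 12.85 × 553,660,900 ≈ 79,540.6 × g
Increase = 79,540.6 − 36,228.1 = 43,312.5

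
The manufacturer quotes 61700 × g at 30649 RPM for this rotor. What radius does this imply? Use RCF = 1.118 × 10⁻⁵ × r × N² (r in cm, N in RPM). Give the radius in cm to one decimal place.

5.9 cm

61700 = 1.118 × 10⁻⁵ × r × (30649)²
r = 61700 / (1.118 × 10⁻⁵ × 939,361,201) = 61700 / 10502.06 ≈ 5.875 cm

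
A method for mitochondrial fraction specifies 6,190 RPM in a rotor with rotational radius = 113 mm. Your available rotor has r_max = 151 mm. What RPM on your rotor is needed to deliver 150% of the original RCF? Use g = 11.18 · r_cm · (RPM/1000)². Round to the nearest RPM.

6558 RPM

Original rotor: r = 113 mm = 11.3 cm
RCF = 11.18 × r × (N/1000)²
RCF_original = 11.18 × 11.3 × (6.19)² = 11.18 × 11.3 × 38.3161 ≈ 4,840.6 × g
Target RCF = 1.5 × 4,840.6 ≈ 7,260.9 × g
Your rotor: r = 151 mm = 15.1 cm
7,260.9 = 11.18 × 15.1 × (N/1000)²
(N/1000)² = 7,260.9 / 168.818 = 43.01022
N = 1000 × √43.01022 ≈ 6,558.2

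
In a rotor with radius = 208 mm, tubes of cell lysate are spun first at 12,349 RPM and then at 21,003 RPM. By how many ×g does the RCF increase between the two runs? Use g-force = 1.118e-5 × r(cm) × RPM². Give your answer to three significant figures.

≈ 67100 ×g

r = 208 mm = 20.8 cm
RCF₁ = 1.118 × 10⁻⁵ × 20.8 × (12349)² = 1.118 × 10⁻⁵ × 20.8 × 152,497,801 ≈ 35,462.4 × g
RCF₂ = 1.118 × 10⁻⁵ × 20.8 × (21003)² = 1.118 × 10⁻⁵ × 20.8 × 441,126,009 ≈ 102,581.2 × g
Increase = 102,581.2 − 35,462.4 = 67,118.8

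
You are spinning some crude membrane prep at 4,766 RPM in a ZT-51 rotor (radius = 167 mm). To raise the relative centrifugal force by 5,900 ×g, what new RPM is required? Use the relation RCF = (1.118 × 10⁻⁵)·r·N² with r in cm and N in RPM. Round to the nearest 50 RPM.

7350 RPM

r = 167 mm = 16.7 cm
Current RCF = 1.118 × 10⁻⁵ × 16.7 × (4766)² = 1.118 × 10⁻⁵ × 16.7 × 22,714,756 ≈ 4,241 × g
Target RCF = 4,241 + 5,900 = 10,141 × g
N² = 10,141 / (18.6706 × 10⁻⁵) = 54,315,341
N ≈ √54,315,341 ≈ 7,369.9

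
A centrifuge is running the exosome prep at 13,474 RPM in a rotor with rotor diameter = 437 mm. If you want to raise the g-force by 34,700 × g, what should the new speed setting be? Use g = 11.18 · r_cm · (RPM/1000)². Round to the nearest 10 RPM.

r = 437 mm / 2 = 218.5 mm = 21.85 cm
Current RCF = 11.18 × 21.85 × (13.474)² = 11.18 × 21.85 × 181.548676 ≈ 44,349.3 × g
Target RCF = 44,349.3 + 34,700 = 79,049.3 × g
(N/1000)² = 79,049.3 / 244.283 = 323.5972
N = 1000 × √323.5972 ≈ 17,988.8

17990 RPM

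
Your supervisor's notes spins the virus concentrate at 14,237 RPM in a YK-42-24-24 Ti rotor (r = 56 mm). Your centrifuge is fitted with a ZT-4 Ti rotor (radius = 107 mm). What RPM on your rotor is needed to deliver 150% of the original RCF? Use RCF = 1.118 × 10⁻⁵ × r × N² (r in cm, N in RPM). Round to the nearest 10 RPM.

Original rotor: r = 56 mm = 5.6 cm
RCF_original = 1.118 × 10⁻⁵ × 5.6 × (14237)² = 1.118 × 10⁻⁵ × 5.6 × 202,692,169 ≈ 12,690.2 × g
Target RCF = 1.5 × 12,690.2 ≈ 19,035.3 × g
Your rotor: r = 107 mm = 10.7 cm
19,035.3 = 1.118 × 10⁻⁵ × 10.7 × N²
N² = 19,035.3 / (11.9626 × 10⁻⁵) = 159,123,435
N ≈ √159,123,435 ≈ 12,614.4

12610 RPM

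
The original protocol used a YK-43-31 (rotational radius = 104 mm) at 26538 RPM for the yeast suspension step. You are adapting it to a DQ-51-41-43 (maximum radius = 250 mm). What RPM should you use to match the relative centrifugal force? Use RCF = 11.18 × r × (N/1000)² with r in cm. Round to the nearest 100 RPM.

Original rotor: r = 104 mm = 10.4 cm
RCF_original = 11.18 × 10.4 × (26.538)² = 11.18 × 10.4 × 704.265444 ≈ 81,886.4 × g
Your rotor: r = 250 mm = 25.0 cm
81,886.4 = 11.18 × 25 × (N/1000)²
(N/1000)² = 81,886.4 / 279.5 = 292.9746
N = 1000 × √292.9746 ≈ 17,116.5

17100 RPM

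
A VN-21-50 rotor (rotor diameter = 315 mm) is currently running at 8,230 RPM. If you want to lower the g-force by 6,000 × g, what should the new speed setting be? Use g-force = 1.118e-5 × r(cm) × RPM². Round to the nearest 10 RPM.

r = 315 mm / 2 = 157.5 mm = 15.75 cm
Current RCF = 1.118 × 10⁻⁵ × 15.75 × (8230)² = 1.118 × 10⁻⁵ × 15.75 × 67,732,900 ≈ 11,926.7 × g
Target RCF = 11,926.7 − 6,000 = 5,926.7 × g
N² = 5,926.7 / (17.6085 × 10⁻⁵) = 33,658,176
N ≈ √33,658,176 ≈ 5,801.6

N₂ ≈ 5800 RPM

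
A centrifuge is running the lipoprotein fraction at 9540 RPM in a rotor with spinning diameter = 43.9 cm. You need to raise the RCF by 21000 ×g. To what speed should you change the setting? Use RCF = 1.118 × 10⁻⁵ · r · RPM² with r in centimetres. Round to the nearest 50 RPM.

r = 43.9 / 2 = 21.95 cm
Current RCF = 1.118 × 10⁻⁵ × 21.95 × (9540)² = 1.118 × 10⁻⁵ × 21.95 × 91,011,600 ≈ 22,334.3 × g
Target RCF = 22,334.3 + 21,000 = 43,334.3 × g
N² = 43,334.3 / (24.5401 × 10⁻⁵) = 176,585,670
N ≈ √176,585,670 ≈ 13,288.6

≈ 13300 RPM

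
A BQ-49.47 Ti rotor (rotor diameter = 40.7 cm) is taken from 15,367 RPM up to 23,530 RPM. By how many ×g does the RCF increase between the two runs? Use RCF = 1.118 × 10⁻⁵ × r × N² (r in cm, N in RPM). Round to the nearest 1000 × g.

r = 40.7 / 2 = 20.35 cm
RCF₁ = 1.118 × 10⁻⁵ × 20.35 × (15367)² = 1.118 × 10⁻⁵ × 20.35 × 236,144,689 ≈ 53,726 × g
RCF₂ = 1.118 × 10⁻⁵ × 20.35 × (23530)² = 1.118 × 10⁻⁵ × 20.35 × 553,660,900 ≈ 125,965.1 × g
Increase = 125,965.1 − 53,726 = 72,239.1

≈ 72000 ×g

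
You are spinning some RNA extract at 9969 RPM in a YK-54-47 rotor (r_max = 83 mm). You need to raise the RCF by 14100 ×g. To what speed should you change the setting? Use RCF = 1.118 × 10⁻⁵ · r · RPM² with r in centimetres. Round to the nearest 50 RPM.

N₂ ≈ 15850 RPM

r = 83 mm = 8.3 cm
Current RCF = 1.118 × 10⁻⁵ × 8.3 × (9969)² = 1.118 × 10⁻⁵ × 8.3 × 99,380,961 ≈ 9,222 × g
Target RCF = 9,222 + 14,100 = 23,322 × g
N² = 23,322 / (9.2794 × 10⁻⁵) = 251,330,905
N ≈ √251,330,905 ≈ 15,853.4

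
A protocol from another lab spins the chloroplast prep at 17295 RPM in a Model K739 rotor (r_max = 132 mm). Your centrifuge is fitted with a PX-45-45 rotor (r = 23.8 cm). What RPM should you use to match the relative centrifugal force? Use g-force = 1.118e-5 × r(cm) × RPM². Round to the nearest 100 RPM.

Original rotor: r = 132 mm = 13.2 cm
RCF_original = 1.118 × 10⁻⁵ × 13.2 × (17295)² = 1.118 × 10⁻⁵ × 13.2 × 299,117,025 ≈ 44,142.5 × g
44,142.5 = 1.118 × 10⁻⁵ × 23.8 × N²
N² = 44,142.5 / (26.6084 × 10⁻⁵) = 165,896,860
N ≈ √165,896,860 ≈ 12,880.1

12900 RPM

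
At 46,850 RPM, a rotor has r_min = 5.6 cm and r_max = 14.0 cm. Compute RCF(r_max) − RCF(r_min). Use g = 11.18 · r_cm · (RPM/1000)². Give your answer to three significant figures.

RCF_max = 11.18 × 14 × (46.85)² = 11.18 × 14 × 2,194.9225 ≈ 343,549.3 × g
RCF_min = 11.18 × 5.6 × (46.85)² = 11.18 × 5.6 × 2,194.9225 ≈ 137,419.7 × g
ΔRCF = 343,549.3 − 137,419.7 = 206,129.6

≈ 206000 ×g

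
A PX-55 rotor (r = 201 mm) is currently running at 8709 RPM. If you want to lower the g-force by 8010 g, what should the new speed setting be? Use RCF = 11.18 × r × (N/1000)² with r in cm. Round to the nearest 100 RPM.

6300 RPM

r = 201 mm = 20.1 cm
Current RCF = 11.18 × 20.1 × (8.709)² = 11.18 × 20.1 × 75.846681 ≈ 17,044.1 × g
Target RCF = 17,044.1 − 8,010 = 9,034.1 × g
(N/1000)² = 9,034.1 / 224.718 = 40.20194
N = 1000 × √40.20194 ≈ 6,340.5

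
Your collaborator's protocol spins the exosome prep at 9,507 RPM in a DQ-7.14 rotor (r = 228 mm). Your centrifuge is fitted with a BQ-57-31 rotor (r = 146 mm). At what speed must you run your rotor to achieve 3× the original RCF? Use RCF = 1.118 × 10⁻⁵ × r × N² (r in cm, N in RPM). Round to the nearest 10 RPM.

Original rotor: r = 228 mm = 22.8 cm
RCF_original = 1.118 × 10⁻⁵ × 22.8 × (9507)² = 1.118 × 10⁻⁵ × 22.8 × 90,383,049 ≈ 23,039 × g
Target RCF = 3 × 23,039 ≈ 69,117 × g
Your rotor: r = 146 mm = 14.6 cm
69,117 = 1.118 × 10⁻⁵ × 14.6 × N²
N² = 69,117 / (16.3228 × 10⁻⁵) = 423,438,381
N ≈ √423,438,381 ≈ 20,577.6

≈ 20580 RPM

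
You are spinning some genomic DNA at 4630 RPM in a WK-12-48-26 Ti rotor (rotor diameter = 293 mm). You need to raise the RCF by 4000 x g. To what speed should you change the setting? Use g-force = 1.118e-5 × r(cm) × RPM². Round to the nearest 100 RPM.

≈ 6800 RPM

r = 293 mm / 2 = 146.5 mm = 14.65 cm
Current RCF = 1.118 × 10⁻⁵ × 14.65 × (4630)² = 1.118 × 10⁻⁵ × 14.65 × 21,436,900 ≈ 3,511.1 × g
Target RCF = 3,511.1 + 4,000 = 7,511.1 × g
N² = 7,511.1 / (16.3787 × 10⁻⁵) = 45,858,951
N ≈ √45,858,951 ≈ 6,771.9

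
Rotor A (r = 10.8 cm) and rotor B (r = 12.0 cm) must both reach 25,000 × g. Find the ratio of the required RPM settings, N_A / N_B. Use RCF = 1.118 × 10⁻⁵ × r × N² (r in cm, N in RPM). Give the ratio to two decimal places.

1.05

At fixed RCF, N ∝ 1/√r, so N_A/N_B = √(r_B/r_A) = √(12.0/10.8) = √1.111111 = 1.0541.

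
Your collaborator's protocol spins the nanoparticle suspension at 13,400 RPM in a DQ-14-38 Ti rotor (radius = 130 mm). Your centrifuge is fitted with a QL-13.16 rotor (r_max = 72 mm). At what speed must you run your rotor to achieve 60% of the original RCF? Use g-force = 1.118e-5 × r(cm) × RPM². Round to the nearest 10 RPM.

Original rotor: r = 130 mm = 13.0 cm
RCF = 1.118 × 10⁻⁵ × r × N²
RCF_original = 1.118 × 10⁻⁵ × 13 × (13400)² = 1.118 × 10⁻⁵ × 13 × 179,560,000 ≈ 26,097.3 × g
Target RCF = 0.6 × 26,097.3 ≈ 15,658.4 × g
Your rotor: r = 72 mm = 7.2 cm
15,658.4 = 1.118 × 10⁻⁵ × 7.2 × N²
N² = 15,658.4 / (8.0496 × 10⁻⁵) = 194,523,952
N ≈ √194,523,952 ≈ 13,947.2

≈ 13950 RPM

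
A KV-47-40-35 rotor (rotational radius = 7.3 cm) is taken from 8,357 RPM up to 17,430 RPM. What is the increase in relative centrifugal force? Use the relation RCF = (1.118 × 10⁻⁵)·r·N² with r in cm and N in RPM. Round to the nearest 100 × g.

19100 × g

RCF₁ = 1.118 × 10⁻⁵ × 7.3 × (8357)² = 1.118 × 10⁻⁵ × 7.3 × 69,839,449 ≈ 5,699.9 × g
RCF₂ = 1.118 × 10⁻⁵ × 7.3 × (17430)² = 1.118 × 10⁻⁵ × 7.3 × 303,804,900 ≈ 24,794.7 × g
Increase = 24,794.7 − 5,699.9 = 19,094.8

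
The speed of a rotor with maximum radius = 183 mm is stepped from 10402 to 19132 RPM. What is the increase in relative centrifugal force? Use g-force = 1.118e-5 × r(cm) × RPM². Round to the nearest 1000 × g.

r = 183 mm = 18.3 cm
RCF₁ = 1.118 × 10⁻⁵ × 18.3 × (10402)² = 1.118 × 10⁻⁵ × 18.3 × 108,201,604 ≈ 22,137.4 × g
RCF₂ = 1.118 × 10⁻⁵ × 18.3 × (19132)² = 1.118 × 10⁻⁵ × 18.3 × 366,033,424 ≈ 74,888.2 × g
Increase = 74,888.2 − 22,137.4 = 52,750.8

53000 ×g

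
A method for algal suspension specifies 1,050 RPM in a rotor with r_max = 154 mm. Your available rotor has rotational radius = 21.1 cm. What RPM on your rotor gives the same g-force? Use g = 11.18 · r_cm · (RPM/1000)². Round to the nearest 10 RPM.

Original rotor: r = 154 mm = 15.4 cm
RCF_original = 11.18 × 15.4 × (1.05)² = 11.18 × 15.4 × 1.1025 ≈ 189.8 × g
189.8 = 11.18 × 21.1 × (N/1000)²
(N/1000)² = 189.8 / 235.898 = 0.804585
N = 1000 × √0.804585 ≈ 897.0

≈ 900 RPM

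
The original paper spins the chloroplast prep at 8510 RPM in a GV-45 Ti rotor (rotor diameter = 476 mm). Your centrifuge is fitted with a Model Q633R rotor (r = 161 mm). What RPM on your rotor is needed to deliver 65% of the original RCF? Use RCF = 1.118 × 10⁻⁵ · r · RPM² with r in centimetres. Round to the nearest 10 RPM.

≈ 8340 RPM

Original rotor: r = 476 mm / 2 = 238 mm = 23.8 cm
RCF_original = 1.118 × 10⁻⁵ × 23.8 × (8510)² = 1.118 × 10⁻⁵ × 23.8 × 72,420,100 ≈ 19,269.8 × g
Target RCF = 0.65 × 19,269.8 ≈ 12,525.4 × g
Your rotor: r = 161 mm = 16.1 cm
12,525.4 = 1.118 × 10⁻⁵ × 16.1 × N²
N² = 12,525.4 / (17.9998 × 10⁻⁵) = 69,586,329
N ≈ √69,586,329 ≈ 8,341.8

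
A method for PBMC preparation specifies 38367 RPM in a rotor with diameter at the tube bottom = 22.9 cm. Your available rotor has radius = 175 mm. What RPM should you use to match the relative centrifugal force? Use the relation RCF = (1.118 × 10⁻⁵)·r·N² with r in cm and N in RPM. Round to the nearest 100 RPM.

Original rotor: r = 22.9 / 2 = 11.45 cm
RCF_original = 1.118 × 10⁻⁵ × 11.45 × (38367)² = 1.118 × 10⁻⁵ × 11.45 × 1,472,026,689 ≈ 188,435.6 × g
Your rotor: r = 175 mm = 17.5 cm
188,435.6 = 1.118 × 10⁻⁵ × 17.5 × N²
N² = 188,435.6 / (19.565 × 10⁻⁵) = 963,125,990
N ≈ √963,125,990 ≈ 31,034.3

31000 RPM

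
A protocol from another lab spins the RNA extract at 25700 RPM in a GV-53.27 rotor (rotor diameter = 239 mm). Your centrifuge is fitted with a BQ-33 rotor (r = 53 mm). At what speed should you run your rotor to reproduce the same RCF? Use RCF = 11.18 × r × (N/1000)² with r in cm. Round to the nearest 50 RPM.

Original rotor: r = 239 mm / 2 = 119.5 mm = 11.95 cm
RCF_original = 11.18 × 11.95 × (25.7)² = 11.18 × 11.95 × 660.49 ≈ 88,242.1 × g
Your rotor: r = 53 mm = 5.3 cm
88,242.1 = 11.18 × 5.3 × (N/1000)²
(N/1000)² = 88,242.1 / 59.254 = 1489.218
N = 1000 × √1489.218 ≈ 38,590.4

≈ 38600 RPM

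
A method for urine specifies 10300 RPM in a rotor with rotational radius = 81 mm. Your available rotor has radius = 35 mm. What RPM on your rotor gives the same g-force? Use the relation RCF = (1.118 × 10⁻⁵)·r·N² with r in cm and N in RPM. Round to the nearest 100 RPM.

≈ 15700 RPM

Original rotor: r = 81 mm = 8.1 cm
RCF = 1.118 × 10⁻⁵ × r × N²
RCF_original = 1.118 × 10⁻⁵ × 8.1 × (10300)² = 1.118 × 10⁻⁵ × 8.1 × 106,090,000 ≈ 9,607.3 × g
Your rotor: r = 35 mm = 3.5 cm
9,607.3 = 1.118 × 10⁻⁵ × 3.5 × N²
N² = 9,607.3 / (3.913 × 10⁻⁵) = 245,522,617
N ≈ √245,522,617 ≈ 15,669.2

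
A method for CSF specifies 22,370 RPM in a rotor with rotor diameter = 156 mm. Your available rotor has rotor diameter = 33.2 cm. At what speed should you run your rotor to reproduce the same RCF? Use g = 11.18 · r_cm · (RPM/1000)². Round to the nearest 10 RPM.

Original rotor: r = 156 mm / 2 = 78 mm = 7.8 cm
RCF_original = 11.18 × 7.8 × (22.37)² = 11.18 × 7.8 × 500.4169 ≈ 43,638.4 × g
Your rotor: r = 33.2 / 2 = 16.6 cm
43,638.4 = 11.18 × 16.6 × (N/1000)²
(N/1000)² = 43,638.4 / 185.588 = 235.1359
N = 1000 × √235.1359 ≈ 15,334.1

15330 RPM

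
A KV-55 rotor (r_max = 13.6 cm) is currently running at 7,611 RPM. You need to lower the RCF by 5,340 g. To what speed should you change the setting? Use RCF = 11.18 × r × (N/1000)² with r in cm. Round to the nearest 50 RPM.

N₂ ≈ 4800 RPM

Current RCF = 11.18 × 13.6 × (7.611)² = 11.18 × 13.6 × 57.927321 ≈ 8,807.7 × g
Target RCF = 8,807.7 − 5,340 = 3,467.7 × g
(N/1000)² = 3,467.7 / 152.048 = 22.80661
N = 1000 × √22.80661 ≈ 4,775.6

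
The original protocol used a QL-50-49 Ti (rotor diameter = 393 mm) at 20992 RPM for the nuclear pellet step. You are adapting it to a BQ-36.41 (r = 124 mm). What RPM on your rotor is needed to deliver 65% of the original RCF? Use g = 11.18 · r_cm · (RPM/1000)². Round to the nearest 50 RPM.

21300 RPM

Original rotor: r = 393 mm / 2 = 196.5 mm = 19.65 cm
RCF = 11.18 × r × (N/1000)²
RCF_original = 11.18 × 19.65 × (20.992)² = 11.18 × 19.65 × 440.664064 ≈ 96,808.2 × g
Target RCF = 0.65 × 96,808.2 ≈ 62,925.3 × g
Your rotor: r = 124 mm = 12.4 cm
62,925.3 = 11.18 × 12.4 × (N/1000)²
(N/1000)² = 62,925.3 / 138.632 = 453.9017
N = 1000 × √453.9017 ≈ 21,305.0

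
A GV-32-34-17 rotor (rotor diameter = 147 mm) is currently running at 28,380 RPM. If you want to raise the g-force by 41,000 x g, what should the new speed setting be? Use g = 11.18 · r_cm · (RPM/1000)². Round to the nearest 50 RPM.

r = 147 mm / 2 = 73.5 mm = 7.35 cm
Current RCF = 11.18 × 7.35 × (28.38)² = 11.18 × 7.35 × 805.4244 ≈ 66,184.1 × g
Target RCF = 66,184.1 + 41,000 = 107,184.1 × g
(N/1000)² = 107,184.1 / 82.173 = 1304.371
N = 1000 × √1304.371 ≈ 36,116.1

≈ 36100 RPM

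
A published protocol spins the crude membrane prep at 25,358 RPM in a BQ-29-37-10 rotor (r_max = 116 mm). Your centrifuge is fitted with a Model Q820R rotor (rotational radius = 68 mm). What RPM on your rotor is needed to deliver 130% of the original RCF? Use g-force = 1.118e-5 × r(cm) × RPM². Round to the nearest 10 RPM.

Original rotor: r = 116 mm = 11.6 cm
RCF_original = 1.118 × 10⁻⁵ × 11.6 × (25358)² = 1.118 × 10⁻⁵ × 11.6 × 643,028,164 ≈ 83,393 × g
Target RCF = 1.3 × 83,393 ≈ 108,410.9 × g
Your rotor: r = 68 mm = 6.8 cm
108,410.9 = 1.118 × 10⁻⁵ × 6.8 × N²
N² = 108,410.9 / (7.6024 × 10⁻⁵) = 1,426,008,892
N ≈ √1,426,008,892 ≈ 37,762.5

≈ 37760 RPM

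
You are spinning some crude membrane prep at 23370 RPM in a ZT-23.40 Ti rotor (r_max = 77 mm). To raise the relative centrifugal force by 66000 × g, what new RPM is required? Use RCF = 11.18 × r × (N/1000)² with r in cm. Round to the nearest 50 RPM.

≈ 36250 RPM

r = 77 mm = 7.7 cm
Current RCF = 11.18 × 7.7 × (23.37)² = 11.18 × 7.7 × 546.1569 ≈ 47,016.5 × g
Target RCF = 47,016.5 + 66,000 = 113,016.5 × g
(N/1000)² = 113,016.5 / 86.086 = 1312.833
N = 1000 × √1312.833 ≈ 36,233.0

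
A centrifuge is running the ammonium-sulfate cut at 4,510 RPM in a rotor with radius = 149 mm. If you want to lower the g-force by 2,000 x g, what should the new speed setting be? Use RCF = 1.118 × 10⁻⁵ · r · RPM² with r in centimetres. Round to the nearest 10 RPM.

N₂ ≈ 2890 RPM

r = 149 mm = 14.9 cm
Current RCF = 1.118 × 10⁻⁵ × 14.9 × (4510)² = 1.118 × 10⁻⁵ × 14.9 × 20,340,100 ≈ 3,388.3 × g
Target RCF = 3,388.3 − 2,000 = 1,388.3 × g
N² = 1,388.3 / (16.6582 × 10⁻⁵) = 8,334,034
N ≈ √8,334,034 ≈ 2,886.9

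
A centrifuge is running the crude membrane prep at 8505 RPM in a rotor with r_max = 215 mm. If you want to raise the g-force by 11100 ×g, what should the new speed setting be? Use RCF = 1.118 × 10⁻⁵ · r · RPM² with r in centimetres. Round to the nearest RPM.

N₂ ≈ 10886 RPM

r = 215 mm = 21.5 cm
Current RCF = 1.118 × 10⁻⁵ × 21.5 × (8505)² = 1.118 × 10⁻⁵ × 21.5 × 72,335,025 ≈ 17,387.2 × g
Target RCF = 17,387.2 + 11,100 = 28,487.2 × g
N² = 28,487.2 / (24.037 × 10⁻⁵) = 118,513,958
N ≈ √118,513,958 ≈ 10,886.4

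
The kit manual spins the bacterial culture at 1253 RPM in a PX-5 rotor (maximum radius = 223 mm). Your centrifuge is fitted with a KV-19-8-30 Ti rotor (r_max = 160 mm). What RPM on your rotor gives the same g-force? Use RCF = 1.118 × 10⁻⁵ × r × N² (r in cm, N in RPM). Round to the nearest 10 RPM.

≈ 1480 RPM

Original rotor: r = 223 mm = 22.3 cm
RCF = 1.118 × 10⁻⁵ × r × N²
RCF_original = 1.118 × 10⁻⁵ × 22.3 × (1253)² = 1.118 × 10⁻⁵ × 22.3 × 1,570,009 ≈ 391.4 × g
Your rotor: r = 160 mm = 16.0 cm
391.4 = 1.118 × 10⁻⁵ × 16 × N²
N² = 391.4 / (17.888 × 10⁻⁵) = 2,188,059
N ≈ √2,188,059 ≈ 1,479.2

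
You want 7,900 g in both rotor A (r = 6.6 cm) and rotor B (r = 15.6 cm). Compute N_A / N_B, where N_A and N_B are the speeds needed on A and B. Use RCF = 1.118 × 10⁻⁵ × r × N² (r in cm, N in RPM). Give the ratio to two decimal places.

1.54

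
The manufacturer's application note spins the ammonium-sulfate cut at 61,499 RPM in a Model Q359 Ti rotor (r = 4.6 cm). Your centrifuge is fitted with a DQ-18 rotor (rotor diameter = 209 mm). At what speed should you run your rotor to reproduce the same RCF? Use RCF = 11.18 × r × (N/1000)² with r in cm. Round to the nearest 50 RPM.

40800 RPM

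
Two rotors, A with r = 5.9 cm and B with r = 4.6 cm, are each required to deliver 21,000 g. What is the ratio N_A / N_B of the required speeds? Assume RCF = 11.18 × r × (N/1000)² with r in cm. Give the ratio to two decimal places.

At fixed RCF, N ∝ 1/√r, so N_A/N_B = √(r_B/r_A) = √(4.6/5.9) = √0.779661 = 0.8830.

0.88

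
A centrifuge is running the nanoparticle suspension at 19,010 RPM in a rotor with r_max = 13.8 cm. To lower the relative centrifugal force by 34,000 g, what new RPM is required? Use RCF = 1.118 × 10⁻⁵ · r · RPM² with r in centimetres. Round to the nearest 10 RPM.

N₂ ≈ 11870 RPM

Current RCF = 1.118 × 10⁻⁵ × 13.8 × (19010)² = 1.118 × 10⁻⁵ × 13.8 × 361,380,100 ≈ 55,755.2 × g
Target RCF = 55,755.2 − 34,000 = 21,755.2 × g
N² = 21,755.2 / (15.4284 × 10⁻⁵) = 141,007,493
N ≈ √141,007,493 ≈ 11,874.7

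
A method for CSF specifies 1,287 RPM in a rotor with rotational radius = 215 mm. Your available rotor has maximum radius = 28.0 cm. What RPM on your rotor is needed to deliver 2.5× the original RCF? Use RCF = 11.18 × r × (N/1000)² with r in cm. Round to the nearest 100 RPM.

≈ 1800 RPM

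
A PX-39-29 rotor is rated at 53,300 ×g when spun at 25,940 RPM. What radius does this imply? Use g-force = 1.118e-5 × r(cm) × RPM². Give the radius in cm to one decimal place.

53300 = 1.118 × 10⁻⁵ × r × (25940)²
r = 53300 / (1.118 × 10⁻⁵ × 672,883,600) = 53300 / 7522.839 ≈ 7.085 cm

r ≈ 7.1 cm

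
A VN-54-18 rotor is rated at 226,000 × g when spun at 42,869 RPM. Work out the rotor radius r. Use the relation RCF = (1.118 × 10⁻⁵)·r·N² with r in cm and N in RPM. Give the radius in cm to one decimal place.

226000 = 1.118 × 10⁻⁵ × r × (42869)²
r = 226000 / (1.118 × 10⁻⁵ × 1,837,751,161) = 226000 / 20546.06 ≈ 11.000 cm

11.0 cm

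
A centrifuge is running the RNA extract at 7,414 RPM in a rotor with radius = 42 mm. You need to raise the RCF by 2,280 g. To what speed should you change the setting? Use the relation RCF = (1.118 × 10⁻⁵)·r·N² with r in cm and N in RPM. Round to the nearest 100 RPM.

N₂ ≈ 10200 RPM

r = 42 mm = 4.2 cm
Current RCF = 1.118 × 10⁻⁵ × 4.2 × (7414)² = 1.118 × 10⁻⁵ × 4.2 × 54,967,396 ≈ 2,581 × g
Target RCF = 2,581 + 2,280 = 4,861 × g
N² = 4,861 / (4.6956 × 10⁻⁵) = 103,522,447
N ≈ √103,522,447 ≈ 10,174.6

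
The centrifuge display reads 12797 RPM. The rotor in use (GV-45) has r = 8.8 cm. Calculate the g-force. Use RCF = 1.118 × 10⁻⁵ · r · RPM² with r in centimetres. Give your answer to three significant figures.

16100 x g

RCF = 1.118 × 10⁻⁵ × 8.8 × (12797)² = 1.118 × 10⁻⁵ × 8.8 × 163,763,209 ≈ 16,111.7 × g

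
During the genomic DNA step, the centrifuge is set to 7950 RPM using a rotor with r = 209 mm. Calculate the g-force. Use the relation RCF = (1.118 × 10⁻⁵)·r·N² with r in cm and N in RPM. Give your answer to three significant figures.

≈ 14800 g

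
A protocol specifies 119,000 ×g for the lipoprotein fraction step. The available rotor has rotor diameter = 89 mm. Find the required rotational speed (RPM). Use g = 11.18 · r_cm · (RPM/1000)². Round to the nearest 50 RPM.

r = 89 mm / 2 = 44.5 mm = 4.45 cm
119,000 = 11.18 × 4.45 × (N/1000)²
(N/1000)² = 119,000 / 49.751 = 2391.912
N = 1000 × √2391.912 ≈ 48,907.2

48900 RPM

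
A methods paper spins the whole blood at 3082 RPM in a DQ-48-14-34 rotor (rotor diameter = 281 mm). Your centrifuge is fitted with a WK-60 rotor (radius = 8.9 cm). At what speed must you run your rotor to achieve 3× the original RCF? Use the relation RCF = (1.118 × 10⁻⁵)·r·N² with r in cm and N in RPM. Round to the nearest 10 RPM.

6710 RPM

Original rotor: r = 281 mm / 2 = 140.5 mm = 14.05 cm
RCF = 1.118 × 10⁻⁵ × r × N²
RCF_original = 1.118 × 10⁻⁵ × 14.05 × (3082)² = 1.118 × 10⁻⁵ × 14.05 × 9,498,724 ≈ 1,492.1 × g
Target RCF = 3 × 1,492.1 ≈ 4,476.3 × g
4,476.3 = 1.118 × 10⁻⁵ × 8.9 × N²
N² = 4,476.3 / (9.9502 × 10⁻⁵) = 44,987,035
N ≈ √44,987,035 ≈ 6,707.2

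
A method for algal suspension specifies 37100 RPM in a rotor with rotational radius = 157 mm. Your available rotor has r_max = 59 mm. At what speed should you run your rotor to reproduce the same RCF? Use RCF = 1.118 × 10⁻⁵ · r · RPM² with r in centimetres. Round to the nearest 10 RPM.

Original rotor: r = 157 mm = 15.7 cm
RCF_original = 1.118 × 10⁻⁵ × 15.7 × (37100)² = 1.118 × 10⁻⁵ × 15.7 × 1,376,410,000 ≈ 241,595.7 × g
Your rotor: r = 59 mm = 5.9 cm
241,595.7 = 1.118 × 10⁻⁵ × 5.9 × N²
N² = 241,595.7 / (6.5962 × 10⁻⁵) = 3,662,649,707
N ≈ √3,662,649,707 ≈ 60,519.8

60520 RPM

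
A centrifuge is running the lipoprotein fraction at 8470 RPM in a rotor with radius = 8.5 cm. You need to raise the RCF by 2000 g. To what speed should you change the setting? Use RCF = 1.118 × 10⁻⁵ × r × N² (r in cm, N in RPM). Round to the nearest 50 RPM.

Current RCF = 1.118 × 10⁻⁵ × 8.5 × (8470)² = 1.118 × 10⁻⁵ × 8.5 × 71,740,900 ≈ 6,817.5 × g
Target RCF = 6,817.5 + 2,000 = 8,817.5 × g
N² = 8,817.5 / (9.503 × 10⁻⁵) = 92,786,488
N ≈ √92,786,488 ≈ 9,632.6

N₂ ≈ 9650 RPM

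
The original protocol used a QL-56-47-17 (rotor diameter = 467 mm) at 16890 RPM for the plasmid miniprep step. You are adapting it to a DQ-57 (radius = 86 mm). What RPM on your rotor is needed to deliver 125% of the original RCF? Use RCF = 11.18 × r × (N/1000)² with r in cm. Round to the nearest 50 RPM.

≈ 31100 RPM

Original rotor: r = 467 mm / 2 = 233.5 mm = 23.35 cm
RCF_original = 11.18 × 23.35 × (16.89)² = 11.18 × 23.35 × 285.2721 ≈ 74,471.1 × g
Target RCF = 1.25 × 74,471.1 ≈ 93,088.9 × g
Your rotor: r = 86 mm = 8.6 cm
93,088.9 = 11.18 × 8.6 × (N/1000)²
(N/1000)² = 93,088.9 / 96.148 = 968.1834
N = 1000 × √968.1834 ≈ 31,115.6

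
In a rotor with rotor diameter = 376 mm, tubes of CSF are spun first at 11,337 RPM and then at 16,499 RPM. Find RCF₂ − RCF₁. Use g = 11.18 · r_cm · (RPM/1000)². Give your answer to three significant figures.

r = 376 mm / 2 = 188 mm = 18.8 cm
RCF₁ = 11.18 × 18.8 × (11.337)² = 11.18 × 18.8 × 128.527569 ≈ 27,014.4 × g
RCF₂ = 11.18 × 18.8 × (16.499)² = 11.18 × 18.8 × 272.217001 ≈ 57,215.7 × g
Increase = 57,215.7 − 27,014.4 = 30,201.3

30200 × g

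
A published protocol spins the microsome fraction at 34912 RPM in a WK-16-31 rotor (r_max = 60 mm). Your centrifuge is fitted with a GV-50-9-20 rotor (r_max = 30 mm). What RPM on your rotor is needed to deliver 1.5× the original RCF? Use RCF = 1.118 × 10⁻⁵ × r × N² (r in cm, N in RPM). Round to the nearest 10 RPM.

≈ 60470 RPM

Original rotor: r = 60 mm = 6.0 cm
RCF = 1.118 × 10⁻⁵ × r × N²
RCF_original = 1.118 × 10⁻⁵ × 6 × (34912)² = 1.118 × 10⁻⁵ × 6 × 1,218,847,744 ≈ 81,760.3 × g
Target RCF = 1.5 × 81,760.3 ≈ 122,640.5 × g
Your rotor: r = 30 mm = 3.0 cm
122,640.5 = 1.118 × 10⁻⁵ × 3 × N²
N² = 122,640.5 / (3.354 × 10⁻⁵) = 3,656,544,425
N ≈ √3,656,544,425 ≈ 60,469.4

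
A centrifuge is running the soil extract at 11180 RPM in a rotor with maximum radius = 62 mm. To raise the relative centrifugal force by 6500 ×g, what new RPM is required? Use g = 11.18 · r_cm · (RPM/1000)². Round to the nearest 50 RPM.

r = 62 mm = 6.2 cm
Current RCF = 11.18 × 6.2 × (11.18)² = 11.18 × 6.2 × 124.9924 ≈ 8,664 × g
Target RCF = 8,664 + 6,500 = 15,164 × g
(N/1000)² = 15,164 / 69.316 = 218.7662
N = 1000 × √218.7662 ≈ 14,790.7

N₂ ≈ 14800 RPM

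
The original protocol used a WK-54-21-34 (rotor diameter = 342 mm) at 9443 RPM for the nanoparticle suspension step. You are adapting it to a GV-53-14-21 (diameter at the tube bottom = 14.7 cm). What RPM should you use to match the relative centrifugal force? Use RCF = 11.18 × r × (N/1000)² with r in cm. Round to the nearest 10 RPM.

≈ 14400 RPM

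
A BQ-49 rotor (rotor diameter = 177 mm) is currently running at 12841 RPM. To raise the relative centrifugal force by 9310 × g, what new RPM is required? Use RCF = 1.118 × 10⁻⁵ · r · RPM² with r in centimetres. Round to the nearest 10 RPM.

16090 RPM

r = 177 mm / 2 = 88.5 mm = 8.85 cm
Current RCF = 1.118 × 10⁻⁵ × 8.85 × (12841)² = 1.118 × 10⁻⁵ × 8.85 × 164,891,281 ≈ 16,314.8 × g
Target RCF = 16,314.8 + 9,310 = 25,624.8 × g
N² = 25,624.8 / (9.8943 × 10⁻⁵) = 258,985,476
N ≈ √258,985,476 ≈ 16,093.0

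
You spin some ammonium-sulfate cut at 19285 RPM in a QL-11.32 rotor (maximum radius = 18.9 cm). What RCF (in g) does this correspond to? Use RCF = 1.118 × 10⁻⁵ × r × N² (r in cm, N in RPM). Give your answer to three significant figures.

RCF = 1.118 × 10⁻⁵ × r × N²
RCF = 1.118 × 10⁻⁵ × 18.9 × (19285)² = 1.118 × 10⁻⁵ × 18.9 × 371,911,225 ≈ 78,585.6 × g

78600 g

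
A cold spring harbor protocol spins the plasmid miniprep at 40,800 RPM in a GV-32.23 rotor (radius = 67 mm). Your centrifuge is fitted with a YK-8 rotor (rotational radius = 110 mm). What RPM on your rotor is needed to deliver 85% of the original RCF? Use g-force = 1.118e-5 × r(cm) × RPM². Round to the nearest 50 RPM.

Original rotor: r = 67 mm = 6.7 cm
RCF = 1.118 × 10⁻⁵ × r × N²
RCF_original = 1.118 × 10⁻⁵ × 6.7 × (40800)² = 1.118 × 10⁻⁵ × 6.7 × 1,664,640,000 ≈ 124,691.5 × g
Target RCF = 0.85 × 124,691.5 ≈ 105,987.8 × g
Your rotor: r = 110 mm = 11.0 cm
105,987.8 = 1.118 × 10⁻⁵ × 11 × N²
N² = 105,987.8 / (12.298 × 10⁻⁵) = 861,829,566
N ≈ √861,829,566 ≈ 29,356.9

≈ 29350 RPM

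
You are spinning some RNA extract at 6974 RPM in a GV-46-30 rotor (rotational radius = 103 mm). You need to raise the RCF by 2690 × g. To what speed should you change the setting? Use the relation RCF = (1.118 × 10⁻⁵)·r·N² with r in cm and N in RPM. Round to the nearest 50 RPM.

r = 103 mm = 10.3 cm
Current RCF = 1.118 × 10⁻⁵ × 10.3 × (6974)² = 1.118 × 10⁻⁵ × 10.3 × 48,636,676 ≈ 5,600.7 × g
Target RCF = 5,600.7 + 2,690 = 8,290.7 × g
N² = 8,290.7 / (11.5154 × 10⁻⁵) = 71,996,631
N ≈ √71,996,631 ≈ 8,485.1

8500 RPM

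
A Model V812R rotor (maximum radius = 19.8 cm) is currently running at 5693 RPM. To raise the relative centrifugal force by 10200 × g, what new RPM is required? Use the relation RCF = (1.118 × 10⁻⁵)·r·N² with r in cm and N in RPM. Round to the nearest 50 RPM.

N₂ ≈ 8850 RPM

Current RCF = 1.118 × 10⁻⁵ × 19.8 × (5693)² = 1.118 × 10⁻⁵ × 19.8 × 32,410,249 ≈ 7,174.5 × g
Target RCF = 7,174.5 + 10,200 = 17,374.5 × g
N² = 17,374.5 / (22.1364 × 10⁻⁵) = 78,488,372
N ≈ √78,488,372 ≈ 8,859.4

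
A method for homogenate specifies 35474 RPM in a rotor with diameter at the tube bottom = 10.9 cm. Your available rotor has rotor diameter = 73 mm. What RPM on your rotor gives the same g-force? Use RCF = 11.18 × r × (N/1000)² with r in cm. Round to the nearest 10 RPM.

43350 RPM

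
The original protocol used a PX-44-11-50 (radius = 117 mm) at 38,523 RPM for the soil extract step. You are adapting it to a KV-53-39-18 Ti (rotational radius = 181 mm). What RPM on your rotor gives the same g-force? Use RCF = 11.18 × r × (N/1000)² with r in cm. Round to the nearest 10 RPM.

Original rotor: r = 117 mm = 11.7 cm
RCF_original = 11.18 × 11.7 × (38.523)² = 11.18 × 11.7 × 1,484.021529 ≈ 194,118.9 × g
Your rotor: r = 181 mm = 18.1 cm
194,118.9 = 11.18 × 18.1 × (N/1000)²
(N/1000)² = 194,118.9 / 202.358 = 959.2845
N = 1000 × √959.2845 ≈ 30,972.3

≈ 30970 RPM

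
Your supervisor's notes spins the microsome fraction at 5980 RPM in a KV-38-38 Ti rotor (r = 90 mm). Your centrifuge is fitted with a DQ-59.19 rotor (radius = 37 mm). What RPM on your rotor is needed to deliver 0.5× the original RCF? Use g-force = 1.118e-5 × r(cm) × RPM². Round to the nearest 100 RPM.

≈ 6600 RPM

Original rotor: r = 90 mm = 9.0 cm
RCF_original = 1.118 × 10⁻⁵ × 9 × (5980)² = 1.118 × 10⁻⁵ × 9 × 35,760,400 ≈ 3,598.2 × g
Target RCF = 0.5 × 3,598.2 ≈ 1,799.1 × g
Your rotor: r = 37 mm = 3.7 cm
1,799.1 = 1.118 × 10⁻⁵ × 3.7 × N²
N² = 1,799.1 / (4.1366 × 10⁻⁵) = 43,492,240
N ≈ √43,492,240 ≈ 6,594.9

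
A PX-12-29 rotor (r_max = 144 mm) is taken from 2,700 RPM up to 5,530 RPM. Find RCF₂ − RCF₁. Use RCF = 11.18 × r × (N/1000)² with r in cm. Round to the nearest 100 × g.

3700 × g

r = 144 mm = 14.4 cm
RCF₁ = 11.18 × 14.4 × (2.7)² = 11.18 × 14.4 × 7.29 ≈ 1,173.6 × g
RCF₂ = 11.18 × 14.4 × (5.53)² = 11.18 × 14.4 × 30.5809 ≈ 4,923.3 × g
Increase = 4,923.3 − 1,173.6 = 3,749.7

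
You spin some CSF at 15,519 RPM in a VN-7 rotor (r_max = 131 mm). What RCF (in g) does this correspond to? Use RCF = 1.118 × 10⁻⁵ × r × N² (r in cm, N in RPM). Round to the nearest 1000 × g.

RCF ≈ 35000 g

r = 131 mm = 13.1 cm
RCF = 1.118 × 10⁻⁵ × r × N²
RCF = 1.118 × 10⁻⁵ × 13.1 × (15519)² = 1.118 × 10⁻⁵ × 13.1 × 240,839,361 ≈ 35,272.9 × g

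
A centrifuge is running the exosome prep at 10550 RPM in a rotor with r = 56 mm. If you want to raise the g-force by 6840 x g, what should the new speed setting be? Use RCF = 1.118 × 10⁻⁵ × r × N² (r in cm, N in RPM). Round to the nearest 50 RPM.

N₂ ≈ 14850 RPM

r = 56 mm = 5.6 cm
Current RCF = 1.118 × 10⁻⁵ × 5.6 × (10550)² = 1.118 × 10⁻⁵ × 5.6 × 111,302,500 ≈ 6,968.4 × g
Target RCF = 6,968.4 + 6,840 = 13,808.4 × g
N² = 13,808.4 / (6.2608 × 10⁻⁵) = 220,553,284
N ≈ √220,553,284 ≈ 14,851.0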